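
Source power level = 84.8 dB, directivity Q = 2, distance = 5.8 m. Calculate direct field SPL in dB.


Given values:
  Lw = 84.8 dB, Q = 2, r = 5.8 m
Formula: SPL = Lw + 10 * log10(Q / (4 * pi * r^2))
Compute 4 * pi * r^2 = 4 * pi * 5.8^2 = 422.7327
Compute Q / denom = 2 / 422.7327 = 0.00473112
Compute 10 * log10(0.00473112) = -23.2504
SPL = 84.8 + (-23.2504) = 61.55

61.55 dB


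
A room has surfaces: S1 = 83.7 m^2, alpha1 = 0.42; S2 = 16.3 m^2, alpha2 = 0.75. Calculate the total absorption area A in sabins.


Given surfaces:
  Surface 1: 83.7 * 0.42 = 35.154
  Surface 2: 16.3 * 0.75 = 12.225
Formula: A = sum(Si * alpha_i)
A = 35.154 + 12.225
A = 47.38

47.38 sabins


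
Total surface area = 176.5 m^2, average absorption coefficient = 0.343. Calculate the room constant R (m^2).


Given values:
  S = 176.5 m^2, alpha = 0.343
Formula: R = S * alpha / (1 - alpha)
Numerator: 176.5 * 0.343 = 60.5395
Denominator: 1 - 0.343 = 0.657
R = 60.5395 / 0.657 = 92.15

92.15 m^2


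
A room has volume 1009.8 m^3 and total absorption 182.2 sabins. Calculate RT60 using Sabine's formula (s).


Given values:
  V = 1009.8 m^3
  A = 182.2 sabins
Formula: RT60 = 0.161 * V / A
Numerator: 0.161 * 1009.8 = 162.5778
RT60 = 162.5778 / 182.2 = 0.892

0.892 s


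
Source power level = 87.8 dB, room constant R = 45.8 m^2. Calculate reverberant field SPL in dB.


Given values:
  Lw = 87.8 dB, R = 45.8 m^2
Formula: SPL = Lw + 10 * log10(4 / R)
Compute 4 / R = 4 / 45.8 = 0.087336
Compute 10 * log10(0.087336) = -10.5881
SPL = 87.8 + (-10.5881) = 77.21

77.21 dB


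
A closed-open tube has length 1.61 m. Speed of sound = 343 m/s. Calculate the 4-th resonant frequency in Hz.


Given values:
  Tube type: closed-open, L = 1.61 m, c = 343 m/s, n = 4
Formula: f_n = (2n - 1) * c / (4 * L)
Compute 2n - 1 = 2*4 - 1 = 7
Compute 4 * L = 4 * 1.61 = 6.44
f = 7 * 343 / 6.44
f = 372.83

372.83 Hz


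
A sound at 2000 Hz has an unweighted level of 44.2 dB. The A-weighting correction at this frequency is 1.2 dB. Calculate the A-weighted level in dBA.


Given values:
  SPL = 44.2 dB
  A-weighting at 2000 Hz = 1.2 dB
Formula: L_A = SPL + A_weight
L_A = 44.2 + (1.2)
L_A = 45.4

45.4 dBA


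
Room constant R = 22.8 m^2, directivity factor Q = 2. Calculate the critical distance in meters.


Given values:
  R = 22.8 m^2, Q = 2
Formula: d_c = 0.141 * sqrt(Q * R)
Compute Q * R = 2 * 22.8 = 45.6
Compute sqrt(45.6) = 6.7528
d_c = 0.141 * 6.7528 = 0.952

0.952 m


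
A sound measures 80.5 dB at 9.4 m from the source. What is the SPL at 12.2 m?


Given values:
  SPL1 = 80.5 dB, r1 = 9.4 m, r2 = 12.2 m
Formula: SPL2 = SPL1 - 20 * log10(r2 / r1)
Compute ratio: r2 / r1 = 12.2 / 9.4 = 1.2979
Compute log10: log10(1.2979) = 0.113241
Compute drop: 20 * 0.113241 = 2.2648
SPL2 = 80.5 - 2.2648 = 78.24

78.24 dB


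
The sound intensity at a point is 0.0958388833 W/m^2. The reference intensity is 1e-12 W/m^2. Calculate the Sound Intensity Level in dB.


Given values:
  I = 0.0958388833 W/m^2
  I_ref = 1e-12 W/m^2
Formula: SIL = 10 * log10(I / I_ref)
Compute ratio: I / I_ref = 95838883300
Compute log10: log10(95838883300) = 10.981542
Multiply: SIL = 10 * 10.981542 = 109.82

109.82 dB


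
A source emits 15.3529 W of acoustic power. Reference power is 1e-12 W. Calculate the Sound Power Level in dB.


Given values:
  W = 15.3529 W
  W_ref = 1e-12 W
Formula: SWL = 10 * log10(W / W_ref)
Compute ratio: W / W_ref = 15352900000000
Compute log10: log10(15352900000000) = 13.18619
Multiply: SWL = 10 * 13.18619 = 131.86

131.86 dB


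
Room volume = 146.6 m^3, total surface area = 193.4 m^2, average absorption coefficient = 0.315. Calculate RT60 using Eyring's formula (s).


Given values:
  V = 146.6 m^3, S = 193.4 m^2, alpha = 0.315
Formula: RT60 = 0.161 * V / (-S * ln(1 - alpha))
Compute ln(1 - 0.315) = ln(0.685) = -0.378336
Denominator: -193.4 * -0.378336 = 73.1702
Numerator: 0.161 * 146.6 = 23.6026
RT60 = 23.6026 / 73.1702 = 0.323

0.323 s


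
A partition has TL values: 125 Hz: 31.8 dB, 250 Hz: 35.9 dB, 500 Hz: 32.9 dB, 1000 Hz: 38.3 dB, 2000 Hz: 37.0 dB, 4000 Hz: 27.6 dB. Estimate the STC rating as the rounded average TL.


Given TL values at each frequency:
  125 Hz: 31.8 dB
  250 Hz: 35.9 dB
  500 Hz: 32.9 dB
  1000 Hz: 38.3 dB
  2000 Hz: 37.0 dB
  4000 Hz: 27.6 dB
Formula: STC ~ round(average of TL values)
Sum = 31.8 + 35.9 + 32.9 + 38.3 + 37.0 + 27.6 = 203.5
Average = 203.5 / 6 = 33.92
Rounded: 34

34


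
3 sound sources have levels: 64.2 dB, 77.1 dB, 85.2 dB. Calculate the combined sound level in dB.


Formula: L_total = 10 * log10( sum(10^(Li/10)) )
  Source 1: 10^(64.2/10) = 2630267.9919
  Source 2: 10^(77.1/10) = 51286138.3991
  Source 3: 10^(85.2/10) = 331131121.4826
Sum of linear values = 385047527.8736
L_total = 10 * log10(385047527.8736) = 85.86

85.86 dB


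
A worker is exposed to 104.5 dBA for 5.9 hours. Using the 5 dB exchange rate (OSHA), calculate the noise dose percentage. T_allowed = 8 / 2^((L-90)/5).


Given values:
  L = 104.5 dBA, T = 5.9 hours
Formula: T_allowed = 8 / 2^((L - 90) / 5)
Compute exponent: (104.5 - 90) / 5 = 2.9
Compute 2^(2.9) = 7.464264
T_allowed = 8 / 7.464264 = 1.071773 hours
Dose = (T / T_allowed) * 100
Dose = (5.9 / 1.071773) * 100 = 550.49

550.49 %


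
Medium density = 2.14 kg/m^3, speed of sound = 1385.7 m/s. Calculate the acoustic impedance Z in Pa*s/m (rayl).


Given values:
  rho = 2.14 kg/m^3
  c = 1385.7 m/s
Formula: Z = rho * c
Z = 2.14 * 1385.7
Z = 2965.4

2965.4 rayl


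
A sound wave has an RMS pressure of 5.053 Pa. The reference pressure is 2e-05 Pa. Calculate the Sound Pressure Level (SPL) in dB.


Given values:
  p = 5.053 Pa
  p_ref = 2e-05 Pa
Formula: SPL = 20 * log10(p / p_ref)
Compute ratio: p / p_ref = 5.053 / 2e-05 = 252650
Compute log10: log10(252650) = 5.402519
Multiply: SPL = 20 * 5.402519 = 108.05

108.05 dB


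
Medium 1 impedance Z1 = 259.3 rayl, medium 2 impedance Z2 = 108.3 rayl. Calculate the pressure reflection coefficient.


Given values:
  Z1 = 259.3 rayl, Z2 = 108.3 rayl
Formula: R = (Z2 - Z1) / (Z2 + Z1)
Numerator: Z2 - Z1 = 108.3 - 259.3 = -151.0
Denominator: Z2 + Z1 = 108.3 + 259.3 = 367.6
R = -151.0 / 367.6 = -0.4108

-0.4108


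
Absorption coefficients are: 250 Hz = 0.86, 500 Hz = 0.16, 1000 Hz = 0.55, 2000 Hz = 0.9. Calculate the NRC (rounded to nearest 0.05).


Given values:
  a_250 = 0.86, a_500 = 0.16
  a_1000 = 0.55, a_2000 = 0.9
Formula: NRC = (a250 + a500 + a1000 + a2000) / 4
Sum = 0.86 + 0.16 + 0.55 + 0.9 = 2.47
NRC = 2.47 / 4 = 0.6175
Rounded to nearest 0.05: 0.6

0.6


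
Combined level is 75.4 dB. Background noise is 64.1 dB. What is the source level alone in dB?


Given values:
  L_total = 75.4 dB, L_bg = 64.1 dB
Formula: L_source = 10 * log10(10^(L_total/10) - 10^(L_bg/10))
Convert to linear:
  10^(75.4/10) = 34673685.0453
  10^(64.1/10) = 2570395.7828
Difference: 34673685.0453 - 2570395.7828 = 32103289.2625
L_source = 10 * log10(32103289.2625) = 75.07

75.07 dB


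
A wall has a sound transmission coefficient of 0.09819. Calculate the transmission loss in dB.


Given values:
  tau = 0.09819
Formula: TL = 10 * log10(1 / tau)
Compute 1 / tau = 1 / 0.09819 = 10.1843
Compute log10(10.1843) = 1.007931
TL = 10 * 1.007931 = 10.08

10.08 dB


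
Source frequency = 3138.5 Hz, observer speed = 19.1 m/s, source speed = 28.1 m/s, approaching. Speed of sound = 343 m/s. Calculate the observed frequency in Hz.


Given values:
  f_s = 3138.5 Hz, v_o = 19.1 m/s, v_s = 28.1 m/s
  Direction: approaching
Formula: f_o = f_s * (c + v_o) / (c - v_s)
Numerator: c + v_o = 343 + 19.1 = 362.1
Denominator: c - v_s = 343 - 28.1 = 314.9
f_o = 3138.5 * 362.1 / 314.9 = 3608.93

3608.93 Hz


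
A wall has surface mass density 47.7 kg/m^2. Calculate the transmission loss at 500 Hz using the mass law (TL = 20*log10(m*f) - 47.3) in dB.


Given values:
  m = 47.7 kg/m^2, f = 500 Hz
Formula: TL = 20 * log10(m * f) - 47.3
Compute m * f = 47.7 * 500 = 23850.0
Compute log10(23850.0) = 4.377488
Compute 20 * 4.377488 = 87.5498
TL = 87.5498 - 47.3 = 40.25

40.25 dB


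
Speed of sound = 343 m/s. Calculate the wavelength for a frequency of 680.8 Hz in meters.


Given values:
  c = 343 m/s, f = 680.8 Hz
Formula: lambda = c / f
lambda = 343 / 680.8
lambda = 0.5038

0.5038 m


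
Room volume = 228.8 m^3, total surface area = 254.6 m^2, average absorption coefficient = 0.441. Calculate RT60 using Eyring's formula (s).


Given values:
  V = 228.8 m^3, S = 254.6 m^2, alpha = 0.441
Formula: RT60 = 0.161 * V / (-S * ln(1 - alpha))
Compute ln(1 - 0.441) = ln(0.559) = -0.581606
Denominator: -254.6 * -0.581606 = 148.0769
Numerator: 0.161 * 228.8 = 36.8368
RT60 = 36.8368 / 148.0769 = 0.249

0.249 s


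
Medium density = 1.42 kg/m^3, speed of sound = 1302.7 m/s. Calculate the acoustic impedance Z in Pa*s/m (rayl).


Given values:
  rho = 1.42 kg/m^3
  c = 1302.7 m/s
Formula: Z = rho * c
Z = 1.42 * 1302.7
Z = 1849.83

1849.83 rayl


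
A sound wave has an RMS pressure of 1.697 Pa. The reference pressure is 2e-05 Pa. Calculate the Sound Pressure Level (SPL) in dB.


Given values:
  p = 1.697 Pa
  p_ref = 2e-05 Pa
Formula: SPL = 20 * log10(p / p_ref)
Compute ratio: p / p_ref = 1.697 / 2e-05 = 84850
Compute log10: log10(84850) = 4.928652
Multiply: SPL = 20 * 4.928652 = 98.57

98.57 dB


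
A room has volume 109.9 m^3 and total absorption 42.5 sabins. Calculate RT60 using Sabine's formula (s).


Given values:
  V = 109.9 m^3
  A = 42.5 sabins
Formula: RT60 = 0.161 * V / A
Numerator: 0.161 * 109.9 = 17.6939
RT60 = 17.6939 / 42.5 = 0.416

0.416 s


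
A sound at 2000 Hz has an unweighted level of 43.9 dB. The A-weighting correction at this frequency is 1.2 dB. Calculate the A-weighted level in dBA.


Given values:
  SPL = 43.9 dB
  A-weighting at 2000 Hz = 1.2 dB
Formula: L_A = SPL + A_weight
L_A = 43.9 + (1.2)
L_A = 45.1

45.1 dBA


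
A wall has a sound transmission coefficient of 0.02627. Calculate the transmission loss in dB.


Given values:
  tau = 0.02627
Formula: TL = 10 * log10(1 / tau)
Compute 1 / tau = 1 / 0.02627 = 38.0662
Compute log10(38.0662) = 1.58054
TL = 10 * 1.58054 = 15.81

15.81 dB


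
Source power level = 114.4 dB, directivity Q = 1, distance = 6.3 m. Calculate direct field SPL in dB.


Given values:
  Lw = 114.4 dB, Q = 1, r = 6.3 m
Formula: SPL = Lw + 10 * log10(Q / (4 * pi * r^2))
Compute 4 * pi * r^2 = 4 * pi * 6.3^2 = 498.7592
Compute Q / denom = 1 / 498.7592 = 0.00200498
Compute 10 * log10(0.00200498) = -26.9789
SPL = 114.4 + (-26.9789) = 87.42

87.42 dB


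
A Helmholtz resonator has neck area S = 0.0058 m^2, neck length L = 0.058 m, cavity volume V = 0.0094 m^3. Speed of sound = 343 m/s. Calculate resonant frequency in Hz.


Given values:
  S = 0.0058 m^2, L = 0.058 m, V = 0.0094 m^3, c = 343 m/s
Formula: f = (c / (2*pi)) * sqrt(S / (V * L))
Compute V * L = 0.0094 * 0.058 = 0.0005452
Compute S / (V * L) = 0.0058 / 0.0005452 = 10.6383
Compute sqrt(10.6383) = 3.261641
Compute c / (2*pi) = 343 / 6.283185 = 54.590148
f = 54.590148 * 3.261641 = 178.05

178.05 Hz


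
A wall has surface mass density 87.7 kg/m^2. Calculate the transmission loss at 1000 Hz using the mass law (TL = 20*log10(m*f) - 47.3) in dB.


Given values:
  m = 87.7 kg/m^2, f = 1000 Hz
Formula: TL = 20 * log10(m * f) - 47.3
Compute m * f = 87.7 * 1000 = 87700.0
Compute log10(87700.0) = 4.943
Compute 20 * 4.943 = 98.86
TL = 98.86 - 47.3 = 51.56

51.56 dB


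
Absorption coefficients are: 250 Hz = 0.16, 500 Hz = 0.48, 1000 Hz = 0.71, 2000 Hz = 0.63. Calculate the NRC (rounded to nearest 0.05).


Given values:
  a_250 = 0.16, a_500 = 0.48
  a_1000 = 0.71, a_2000 = 0.63
Formula: NRC = (a250 + a500 + a1000 + a2000) / 4
Sum = 0.16 + 0.48 + 0.71 + 0.63 = 1.98
NRC = 1.98 / 4 = 0.495
Rounded to nearest 0.05: 0.5

0.5


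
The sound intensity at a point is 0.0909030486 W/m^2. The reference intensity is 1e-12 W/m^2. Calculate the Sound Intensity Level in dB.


Given values:
  I = 0.0909030486 W/m^2
  I_ref = 1e-12 W/m^2
Formula: SIL = 10 * log10(I / I_ref)
Compute ratio: I / I_ref = 90903048600
Compute log10: log10(90903048600) = 10.958578
Multiply: SIL = 10 * 10.958578 = 109.59

109.59 dB


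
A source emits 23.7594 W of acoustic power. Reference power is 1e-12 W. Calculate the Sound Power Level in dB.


Given values:
  W = 23.7594 W
  W_ref = 1e-12 W
Formula: SWL = 10 * log10(W / W_ref)
Compute ratio: W / W_ref = 23759400000000
Compute log10: log10(23759400000000) = 13.375835
Multiply: SWL = 10 * 13.375835 = 133.76

133.76 dB


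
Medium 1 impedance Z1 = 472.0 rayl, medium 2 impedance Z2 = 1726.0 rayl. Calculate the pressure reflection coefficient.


Given values:
  Z1 = 472.0 rayl, Z2 = 1726.0 rayl
Formula: R = (Z2 - Z1) / (Z2 + Z1)
Numerator: Z2 - Z1 = 1726.0 - 472.0 = 1254.0
Denominator: Z2 + Z1 = 1726.0 + 472.0 = 2198.0
R = 1254.0 / 2198.0 = 0.5705

0.5705


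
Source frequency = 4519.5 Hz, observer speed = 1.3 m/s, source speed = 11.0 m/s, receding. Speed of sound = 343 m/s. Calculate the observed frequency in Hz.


Given values:
  f_s = 4519.5 Hz, v_o = 1.3 m/s, v_s = 11.0 m/s
  Direction: receding
Formula: f_o = f_s * (c - v_o) / (c + v_s)
Numerator: c - v_o = 343 - 1.3 = 341.7
Denominator: c + v_s = 343 + 11.0 = 354.0
f_o = 4519.5 * 341.7 / 354.0 = 4362.47

4362.47 Hz


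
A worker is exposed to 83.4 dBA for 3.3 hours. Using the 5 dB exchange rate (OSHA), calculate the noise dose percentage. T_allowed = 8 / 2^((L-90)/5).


Given values:
  L = 83.4 dBA, T = 3.3 hours
Formula: T_allowed = 8 / 2^((L - 90) / 5)
Compute exponent: (83.4 - 90) / 5 = -1.32
Compute 2^(-1.32) = 0.400535
T_allowed = 8 / 0.400535 = 19.973286 hours
Dose = (T / T_allowed) * 100
Dose = (3.3 / 19.973286) * 100 = 16.52

16.52 %


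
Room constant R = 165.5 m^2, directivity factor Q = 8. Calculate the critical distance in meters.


Given values:
  R = 165.5 m^2, Q = 8
Formula: d_c = 0.141 * sqrt(Q * R)
Compute Q * R = 8 * 165.5 = 1324.0
Compute sqrt(1324.0) = 36.3868
d_c = 0.141 * 36.3868 = 5.131

5.131 m


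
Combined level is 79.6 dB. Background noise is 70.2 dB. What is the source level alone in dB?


Given values:
  L_total = 79.6 dB, L_bg = 70.2 dB
Formula: L_source = 10 * log10(10^(L_total/10) - 10^(L_bg/10))
Convert to linear:
  10^(79.6/10) = 91201083.9356
  10^(70.2/10) = 10471285.4805
Difference: 91201083.9356 - 10471285.4805 = 80729798.4551
L_source = 10 * log10(80729798.4551) = 79.07

79.07 dB


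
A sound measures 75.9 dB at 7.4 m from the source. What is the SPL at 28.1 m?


Given values:
  SPL1 = 75.9 dB, r1 = 7.4 m, r2 = 28.1 m
Formula: SPL2 = SPL1 - 20 * log10(r2 / r1)
Compute ratio: r2 / r1 = 28.1 / 7.4 = 3.7973
Compute log10: log10(3.7973) = 0.579475
Compute drop: 20 * 0.579475 = 11.5895
SPL2 = 75.9 - 11.5895 = 64.31

64.31 dB


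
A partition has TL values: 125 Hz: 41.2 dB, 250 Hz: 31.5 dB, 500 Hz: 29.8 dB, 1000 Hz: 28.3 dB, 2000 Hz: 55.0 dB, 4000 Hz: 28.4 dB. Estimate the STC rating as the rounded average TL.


Given TL values at each frequency:
  125 Hz: 41.2 dB
  250 Hz: 31.5 dB
  500 Hz: 29.8 dB
  1000 Hz: 28.3 dB
  2000 Hz: 55.0 dB
  4000 Hz: 28.4 dB
Formula: STC ~ round(average of TL values)
Sum = 41.2 + 31.5 + 29.8 + 28.3 + 55.0 + 28.4 = 214.2
Average = 214.2 / 6 = 35.7
Rounded: 36

36


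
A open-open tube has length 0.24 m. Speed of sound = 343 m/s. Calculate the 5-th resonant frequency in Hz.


Given values:
  Tube type: open-open, L = 0.24 m, c = 343 m/s, n = 5
Formula: f_n = n * c / (2 * L)
Compute 2 * L = 2 * 0.24 = 0.48
f = 5 * 343 / 0.48
f = 3572.92

3572.92 Hz


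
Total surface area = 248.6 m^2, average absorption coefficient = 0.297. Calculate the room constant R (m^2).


Given values:
  S = 248.6 m^2, alpha = 0.297
Formula: R = S * alpha / (1 - alpha)
Numerator: 248.6 * 0.297 = 73.8342
Denominator: 1 - 0.297 = 0.703
R = 73.8342 / 0.703 = 105.03

105.03 m^2


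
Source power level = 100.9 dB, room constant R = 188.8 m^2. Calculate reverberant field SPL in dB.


Given values:
  Lw = 100.9 dB, R = 188.8 m^2
Formula: SPL = Lw + 10 * log10(4 / R)
Compute 4 / R = 4 / 188.8 = 0.021186
Compute 10 * log10(0.021186) = -16.7395
SPL = 100.9 + (-16.7395) = 84.16

84.16 dB


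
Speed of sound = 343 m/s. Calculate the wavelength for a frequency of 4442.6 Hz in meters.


Given values:
  c = 343 m/s, f = 4442.6 Hz
Formula: lambda = c / f
lambda = 343 / 4442.6
lambda = 0.0772

0.0772 m


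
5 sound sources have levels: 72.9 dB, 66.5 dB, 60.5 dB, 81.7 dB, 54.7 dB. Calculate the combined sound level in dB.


Formula: L_total = 10 * log10( sum(10^(Li/10)) )
  Source 1: 10^(72.9/10) = 19498445.9976
  Source 2: 10^(66.5/10) = 4466835.9215
  Source 3: 10^(60.5/10) = 1122018.4543
  Source 4: 10^(81.7/10) = 147910838.8168
  Source 5: 10^(54.7/10) = 295120.9227
Sum of linear values = 173293260.1129
L_total = 10 * log10(173293260.1129) = 82.39

82.39 dB


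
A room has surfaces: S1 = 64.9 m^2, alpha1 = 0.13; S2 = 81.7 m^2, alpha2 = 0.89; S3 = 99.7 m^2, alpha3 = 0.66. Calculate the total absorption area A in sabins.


Given surfaces:
  Surface 1: 64.9 * 0.13 = 8.437
  Surface 2: 81.7 * 0.89 = 72.713
  Surface 3: 99.7 * 0.66 = 65.802
Formula: A = sum(Si * alpha_i)
A = 8.437 + 72.713 + 65.802
A = 146.95

146.95 sabins


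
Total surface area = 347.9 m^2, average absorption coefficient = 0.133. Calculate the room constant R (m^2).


Given values:
  S = 347.9 m^2, alpha = 0.133
Formula: R = S * alpha / (1 - alpha)
Numerator: 347.9 * 0.133 = 46.2707
Denominator: 1 - 0.133 = 0.867
R = 46.2707 / 0.867 = 53.37

53.37 m^2


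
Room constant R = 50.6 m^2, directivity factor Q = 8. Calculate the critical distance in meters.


Given values:
  R = 50.6 m^2, Q = 8
Formula: d_c = 0.141 * sqrt(Q * R)
Compute Q * R = 8 * 50.6 = 404.8
Compute sqrt(404.8) = 20.1196
d_c = 0.141 * 20.1196 = 2.837

2.837 m


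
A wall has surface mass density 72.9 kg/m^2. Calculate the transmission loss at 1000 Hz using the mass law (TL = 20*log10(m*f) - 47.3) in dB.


Given values:
  m = 72.9 kg/m^2, f = 1000 Hz
Formula: TL = 20 * log10(m * f) - 47.3
Compute m * f = 72.9 * 1000 = 72900.0
Compute log10(72900.0) = 4.862728
Compute 20 * 4.862728 = 97.2546
TL = 97.2546 - 47.3 = 49.95

49.95 dB


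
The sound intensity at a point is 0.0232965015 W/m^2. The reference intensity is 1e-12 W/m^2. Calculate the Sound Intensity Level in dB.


Given values:
  I = 0.0232965015 W/m^2
  I_ref = 1e-12 W/m^2
Formula: SIL = 10 * log10(I / I_ref)
Compute ratio: I / I_ref = 23296501500
Compute log10: log10(23296501500) = 10.367291
Multiply: SIL = 10 * 10.367291 = 103.67

103.67 dB


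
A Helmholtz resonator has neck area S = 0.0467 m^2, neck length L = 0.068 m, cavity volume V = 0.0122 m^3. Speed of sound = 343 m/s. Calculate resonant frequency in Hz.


Given values:
  S = 0.0467 m^2, L = 0.068 m, V = 0.0122 m^3, c = 343 m/s
Formula: f = (c / (2*pi)) * sqrt(S / (V * L))
Compute V * L = 0.0122 * 0.068 = 0.0008296
Compute S / (V * L) = 0.0467 / 0.0008296 = 56.2922
Compute sqrt(56.2922) = 7.502813
Compute c / (2*pi) = 343 / 6.283185 = 54.590148
f = 54.590148 * 7.502813 = 409.58

409.58 Hz


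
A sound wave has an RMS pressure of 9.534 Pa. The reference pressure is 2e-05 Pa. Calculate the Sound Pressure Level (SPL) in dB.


Given values:
  p = 9.534 Pa
  p_ref = 2e-05 Pa
Formula: SPL = 20 * log10(p / p_ref)
Compute ratio: p / p_ref = 9.534 / 2e-05 = 476700
Compute log10: log10(476700) = 5.678245
Multiply: SPL = 20 * 5.678245 = 113.56

113.56 dB


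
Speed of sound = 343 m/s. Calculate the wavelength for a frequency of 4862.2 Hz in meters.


Given values:
  c = 343 m/s, f = 4862.2 Hz
Formula: lambda = c / f
lambda = 343 / 4862.2
lambda = 0.0705

0.0705 m


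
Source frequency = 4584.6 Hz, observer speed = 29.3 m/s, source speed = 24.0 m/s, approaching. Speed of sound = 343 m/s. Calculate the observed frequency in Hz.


Given values:
  f_s = 4584.6 Hz, v_o = 29.3 m/s, v_s = 24.0 m/s
  Direction: approaching
Formula: f_o = f_s * (c + v_o) / (c - v_s)
Numerator: c + v_o = 343 + 29.3 = 372.3
Denominator: c - v_s = 343 - 24.0 = 319.0
f_o = 4584.6 * 372.3 / 319.0 = 5350.62

5350.62 Hz


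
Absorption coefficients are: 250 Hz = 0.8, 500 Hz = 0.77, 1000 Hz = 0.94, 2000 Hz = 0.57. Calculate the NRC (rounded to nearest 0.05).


Given values:
  a_250 = 0.8, a_500 = 0.77
  a_1000 = 0.94, a_2000 = 0.57
Formula: NRC = (a250 + a500 + a1000 + a2000) / 4
Sum = 0.8 + 0.77 + 0.94 + 0.57 = 3.08
NRC = 3.08 / 4 = 0.77
Rounded to nearest 0.05: 0.75

0.75


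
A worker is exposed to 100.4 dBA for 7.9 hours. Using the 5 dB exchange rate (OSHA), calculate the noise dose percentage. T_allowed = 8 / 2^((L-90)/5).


Given values:
  L = 100.4 dBA, T = 7.9 hours
Formula: T_allowed = 8 / 2^((L - 90) / 5)
Compute exponent: (100.4 - 90) / 5 = 2.08
Compute 2^(2.08) = 4.228072
T_allowed = 8 / 4.228072 = 1.892115 hours
Dose = (T / T_allowed) * 100
Dose = (7.9 / 1.892115) * 100 = 417.52

417.52 %


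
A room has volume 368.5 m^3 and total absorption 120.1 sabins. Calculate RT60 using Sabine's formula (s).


Given values:
  V = 368.5 m^3
  A = 120.1 sabins
Formula: RT60 = 0.161 * V / A
Numerator: 0.161 * 368.5 = 59.3285
RT60 = 59.3285 / 120.1 = 0.494

0.494 s


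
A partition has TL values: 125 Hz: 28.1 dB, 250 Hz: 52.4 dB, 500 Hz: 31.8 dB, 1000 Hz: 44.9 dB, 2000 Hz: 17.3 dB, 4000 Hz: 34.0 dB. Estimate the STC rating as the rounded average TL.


Given TL values at each frequency:
  125 Hz: 28.1 dB
  250 Hz: 52.4 dB
  500 Hz: 31.8 dB
  1000 Hz: 44.9 dB
  2000 Hz: 17.3 dB
  4000 Hz: 34.0 dB
Formula: STC ~ round(average of TL values)
Sum = 28.1 + 52.4 + 31.8 + 44.9 + 17.3 + 34.0 = 208.5
Average = 208.5 / 6 = 34.75
Rounded: 35

35


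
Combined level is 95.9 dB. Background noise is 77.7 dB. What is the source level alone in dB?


Given values:
  L_total = 95.9 dB, L_bg = 77.7 dB
Formula: L_source = 10 * log10(10^(L_total/10) - 10^(L_bg/10))
Convert to linear:
  10^(95.9/10) = 3890451449.9428
  10^(77.7/10) = 58884365.5356
Difference: 3890451449.9428 - 58884365.5356 = 3831567084.4072
L_source = 10 * log10(3831567084.4072) = 95.83

95.83 dB


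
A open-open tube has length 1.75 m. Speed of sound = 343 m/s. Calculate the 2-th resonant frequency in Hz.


Given values:
  Tube type: open-open, L = 1.75 m, c = 343 m/s, n = 2
Formula: f_n = n * c / (2 * L)
Compute 2 * L = 2 * 1.75 = 3.5
f = 2 * 343 / 3.5
f = 196.0

196.0 Hz


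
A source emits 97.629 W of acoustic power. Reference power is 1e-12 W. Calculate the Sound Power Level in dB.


Given values:
  W = 97.629 W
  W_ref = 1e-12 W
Formula: SWL = 10 * log10(W / W_ref)
Compute ratio: W / W_ref = 97629000000000
Compute log10: log10(97629000000000) = 13.989579
Multiply: SWL = 10 * 13.989579 = 139.9

139.9 dB


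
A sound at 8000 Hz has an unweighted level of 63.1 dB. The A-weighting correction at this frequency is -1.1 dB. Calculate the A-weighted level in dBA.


Given values:
  SPL = 63.1 dB
  A-weighting at 8000 Hz = -1.1 dB
Formula: L_A = SPL + A_weight
L_A = 63.1 + (-1.1)
L_A = 62.0

62.0 dBA


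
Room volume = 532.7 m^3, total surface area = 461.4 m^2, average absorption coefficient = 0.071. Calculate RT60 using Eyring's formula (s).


Given values:
  V = 532.7 m^3, S = 461.4 m^2, alpha = 0.071
Formula: RT60 = 0.161 * V / (-S * ln(1 - alpha))
Compute ln(1 - 0.071) = ln(0.929) = -0.073647
Denominator: -461.4 * -0.073647 = 33.9807
Numerator: 0.161 * 532.7 = 85.7647
RT60 = 85.7647 / 33.9807 = 2.524

2.524 s


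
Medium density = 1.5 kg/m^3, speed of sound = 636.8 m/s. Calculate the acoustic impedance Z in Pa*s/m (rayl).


Given values:
  rho = 1.5 kg/m^3
  c = 636.8 m/s
Formula: Z = rho * c
Z = 1.5 * 636.8
Z = 955.2

955.2 rayl


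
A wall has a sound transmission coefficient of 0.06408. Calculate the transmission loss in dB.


Given values:
  tau = 0.06408
Formula: TL = 10 * log10(1 / tau)
Compute 1 / tau = 1 / 0.06408 = 15.6055
Compute log10(15.6055) = 1.193278
TL = 10 * 1.193278 = 11.93

11.93 dB


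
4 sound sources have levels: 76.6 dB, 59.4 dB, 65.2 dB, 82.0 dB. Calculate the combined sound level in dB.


Formula: L_total = 10 * log10( sum(10^(Li/10)) )
  Source 1: 10^(76.6/10) = 45708818.9615
  Source 2: 10^(59.4/10) = 870963.59
  Source 3: 10^(65.2/10) = 3311311.2148
  Source 4: 10^(82.0/10) = 158489319.2461
Sum of linear values = 208380413.0124
L_total = 10 * log10(208380413.0124) = 83.19

83.19 dB


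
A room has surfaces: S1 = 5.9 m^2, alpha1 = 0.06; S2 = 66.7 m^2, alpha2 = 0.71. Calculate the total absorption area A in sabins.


Given surfaces:
  Surface 1: 5.9 * 0.06 = 0.354
  Surface 2: 66.7 * 0.71 = 47.357
Formula: A = sum(Si * alpha_i)
A = 0.354 + 47.357
A = 47.71

47.71 sabins


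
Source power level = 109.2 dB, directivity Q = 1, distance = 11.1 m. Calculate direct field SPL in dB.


Given values:
  Lw = 109.2 dB, Q = 1, r = 11.1 m
Formula: SPL = Lw + 10 * log10(Q / (4 * pi * r^2))
Compute 4 * pi * r^2 = 4 * pi * 11.1^2 = 1548.3025
Compute Q / denom = 1 / 1548.3025 = 0.00064587
Compute 10 * log10(0.00064587) = -31.8985
SPL = 109.2 + (-31.8985) = 77.3

77.3 dB


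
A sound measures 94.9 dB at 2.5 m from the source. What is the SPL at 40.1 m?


Given values:
  SPL1 = 94.9 dB, r1 = 2.5 m, r2 = 40.1 m
Formula: SPL2 = SPL1 - 20 * log10(r2 / r1)
Compute ratio: r2 / r1 = 40.1 / 2.5 = 16.04
Compute log10: log10(16.04) = 1.205204
Compute drop: 20 * 1.205204 = 24.1041
SPL2 = 94.9 - 24.1041 = 70.8

70.8 dB


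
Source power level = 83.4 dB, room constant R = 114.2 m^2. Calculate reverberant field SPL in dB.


Given values:
  Lw = 83.4 dB, R = 114.2 m^2
Formula: SPL = Lw + 10 * log10(4 / R)
Compute 4 / R = 4 / 114.2 = 0.035026
Compute 10 * log10(0.035026) = -14.5561
SPL = 83.4 + (-14.5561) = 68.84

68.84 dB


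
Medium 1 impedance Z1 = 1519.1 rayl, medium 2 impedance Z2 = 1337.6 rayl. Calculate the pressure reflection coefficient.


Given values:
  Z1 = 1519.1 rayl, Z2 = 1337.6 rayl
Formula: R = (Z2 - Z1) / (Z2 + Z1)
Numerator: Z2 - Z1 = 1337.6 - 1519.1 = -181.5
Denominator: Z2 + Z1 = 1337.6 + 1519.1 = 2856.7
R = -181.5 / 2856.7 = -0.0635

-0.0635


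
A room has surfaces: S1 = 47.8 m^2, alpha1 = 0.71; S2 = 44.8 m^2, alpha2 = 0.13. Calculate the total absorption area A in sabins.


Given surfaces:
  Surface 1: 47.8 * 0.71 = 33.938
  Surface 2: 44.8 * 0.13 = 5.824
Formula: A = sum(Si * alpha_i)
A = 33.938 + 5.824
A = 39.76

39.76 sabins


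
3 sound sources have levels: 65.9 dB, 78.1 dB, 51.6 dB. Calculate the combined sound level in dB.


Formula: L_total = 10 * log10( sum(10^(Li/10)) )
  Source 1: 10^(65.9/10) = 3890451.4499
  Source 2: 10^(78.1/10) = 64565422.9035
  Source 3: 10^(51.6/10) = 144543.9771
Sum of linear values = 68600418.3305
L_total = 10 * log10(68600418.3305) = 78.36

78.36 dB


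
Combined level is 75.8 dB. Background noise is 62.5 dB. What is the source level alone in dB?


Given values:
  L_total = 75.8 dB, L_bg = 62.5 dB
Formula: L_source = 10 * log10(10^(L_total/10) - 10^(L_bg/10))
Convert to linear:
  10^(75.8/10) = 38018939.6321
  10^(62.5/10) = 1778279.41
Difference: 38018939.6321 - 1778279.41 = 36240660.2221
L_source = 10 * log10(36240660.2221) = 75.59

75.59 dB


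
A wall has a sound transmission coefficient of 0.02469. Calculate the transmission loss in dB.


Given values:
  tau = 0.02469
Formula: TL = 10 * log10(1 / tau)
Compute 1 / tau = 1 / 0.02469 = 40.5022
Compute log10(40.5022) = 1.607479
TL = 10 * 1.607479 = 16.07

16.07 dB


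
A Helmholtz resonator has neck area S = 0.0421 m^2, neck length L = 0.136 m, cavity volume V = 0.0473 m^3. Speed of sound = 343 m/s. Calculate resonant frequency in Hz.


Given values:
  S = 0.0421 m^2, L = 0.136 m, V = 0.0473 m^3, c = 343 m/s
Formula: f = (c / (2*pi)) * sqrt(S / (V * L))
Compute V * L = 0.0473 * 0.136 = 0.0064328
Compute S / (V * L) = 0.0421 / 0.0064328 = 6.5446
Compute sqrt(6.5446) = 2.558242
Compute c / (2*pi) = 343 / 6.283185 = 54.590148
f = 54.590148 * 2.558242 = 139.65

139.65 Hz


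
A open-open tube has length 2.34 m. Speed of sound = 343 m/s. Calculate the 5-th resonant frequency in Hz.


Given values:
  Tube type: open-open, L = 2.34 m, c = 343 m/s, n = 5
Formula: f_n = n * c / (2 * L)
Compute 2 * L = 2 * 2.34 = 4.68
f = 5 * 343 / 4.68
f = 366.45

366.45 Hz


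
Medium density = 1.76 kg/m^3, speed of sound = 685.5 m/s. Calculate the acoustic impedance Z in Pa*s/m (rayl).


Given values:
  rho = 1.76 kg/m^3
  c = 685.5 m/s
Formula: Z = rho * c
Z = 1.76 * 685.5
Z = 1206.48

1206.48 rayl


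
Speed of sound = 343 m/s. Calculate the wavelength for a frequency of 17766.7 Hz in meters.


Given values:
  c = 343 m/s, f = 17766.7 Hz
Formula: lambda = c / f
lambda = 343 / 17766.7
lambda = 0.0193

0.0193 m


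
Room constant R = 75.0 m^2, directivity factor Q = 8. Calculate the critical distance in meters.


Given values:
  R = 75.0 m^2, Q = 8
Formula: d_c = 0.141 * sqrt(Q * R)
Compute Q * R = 8 * 75.0 = 600.0
Compute sqrt(600.0) = 24.4949
d_c = 0.141 * 24.4949 = 3.454

3.454 m


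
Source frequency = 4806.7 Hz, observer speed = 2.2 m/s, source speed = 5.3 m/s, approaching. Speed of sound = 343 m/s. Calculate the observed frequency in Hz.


Given values:
  f_s = 4806.7 Hz, v_o = 2.2 m/s, v_s = 5.3 m/s
  Direction: approaching
Formula: f_o = f_s * (c + v_o) / (c - v_s)
Numerator: c + v_o = 343 + 2.2 = 345.2
Denominator: c - v_s = 343 - 5.3 = 337.7
f_o = 4806.7 * 345.2 / 337.7 = 4913.45

4913.45 Hz


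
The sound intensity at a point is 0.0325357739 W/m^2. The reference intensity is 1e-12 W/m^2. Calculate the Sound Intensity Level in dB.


Given values:
  I = 0.0325357739 W/m^2
  I_ref = 1e-12 W/m^2
Formula: SIL = 10 * log10(I / I_ref)
Compute ratio: I / I_ref = 32535773900
Compute log10: log10(32535773900) = 10.512361
Multiply: SIL = 10 * 10.512361 = 105.12

105.12 dB


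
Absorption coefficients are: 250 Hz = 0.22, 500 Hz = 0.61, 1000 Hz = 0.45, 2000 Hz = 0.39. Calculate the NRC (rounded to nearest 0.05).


Given values:
  a_250 = 0.22, a_500 = 0.61
  a_1000 = 0.45, a_2000 = 0.39
Formula: NRC = (a250 + a500 + a1000 + a2000) / 4
Sum = 0.22 + 0.61 + 0.45 + 0.39 = 1.67
NRC = 1.67 / 4 = 0.4175
Rounded to nearest 0.05: 0.4

0.4


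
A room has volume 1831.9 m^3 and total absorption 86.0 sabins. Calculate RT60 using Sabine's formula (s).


Given values:
  V = 1831.9 m^3
  A = 86.0 sabins
Formula: RT60 = 0.161 * V / A
Numerator: 0.161 * 1831.9 = 294.9359
RT60 = 294.9359 / 86.0 = 3.429

3.429 s


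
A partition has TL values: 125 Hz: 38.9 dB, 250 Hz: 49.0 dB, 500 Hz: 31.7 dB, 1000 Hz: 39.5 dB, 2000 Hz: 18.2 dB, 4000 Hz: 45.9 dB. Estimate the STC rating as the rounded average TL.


Given TL values at each frequency:
  125 Hz: 38.9 dB
  250 Hz: 49.0 dB
  500 Hz: 31.7 dB
  1000 Hz: 39.5 dB
  2000 Hz: 18.2 dB
  4000 Hz: 45.9 dB
Formula: STC ~ round(average of TL values)
Sum = 38.9 + 49.0 + 31.7 + 39.5 + 18.2 + 45.9 = 223.2
Average = 223.2 / 6 = 37.2
Rounded: 37

37


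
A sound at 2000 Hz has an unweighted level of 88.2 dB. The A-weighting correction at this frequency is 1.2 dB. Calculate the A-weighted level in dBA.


Given values:
  SPL = 88.2 dB
  A-weighting at 2000 Hz = 1.2 dB
Formula: L_A = SPL + A_weight
L_A = 88.2 + (1.2)
L_A = 89.4

89.4 dBA


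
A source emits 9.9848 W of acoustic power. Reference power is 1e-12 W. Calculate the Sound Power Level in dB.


Given values:
  W = 9.9848 W
  W_ref = 1e-12 W
Formula: SWL = 10 * log10(W / W_ref)
Compute ratio: W / W_ref = 9984800000000
Compute log10: log10(9984800000000) = 12.999339
Multiply: SWL = 10 * 12.999339 = 129.99

129.99 dB


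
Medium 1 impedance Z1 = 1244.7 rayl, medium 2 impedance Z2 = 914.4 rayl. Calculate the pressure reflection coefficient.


Given values:
  Z1 = 1244.7 rayl, Z2 = 914.4 rayl
Formula: R = (Z2 - Z1) / (Z2 + Z1)
Numerator: Z2 - Z1 = 914.4 - 1244.7 = -330.3
Denominator: Z2 + Z1 = 914.4 + 1244.7 = 2159.1
R = -330.3 / 2159.1 = -0.153

-0.153


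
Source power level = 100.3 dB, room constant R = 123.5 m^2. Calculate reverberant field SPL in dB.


Given values:
  Lw = 100.3 dB, R = 123.5 m^2
Formula: SPL = Lw + 10 * log10(4 / R)
Compute 4 / R = 4 / 123.5 = 0.032389
Compute 10 * log10(0.032389) = -14.896
SPL = 100.3 + (-14.896) = 85.4

85.4 dB


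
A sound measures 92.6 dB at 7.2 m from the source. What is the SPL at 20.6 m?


Given values:
  SPL1 = 92.6 dB, r1 = 7.2 m, r2 = 20.6 m
Formula: SPL2 = SPL1 - 20 * log10(r2 / r1)
Compute ratio: r2 / r1 = 20.6 / 7.2 = 2.8611
Compute log10: log10(2.8611) = 0.456533
Compute drop: 20 * 0.456533 = 9.1307
SPL2 = 92.6 - 9.1307 = 83.47

83.47 dB


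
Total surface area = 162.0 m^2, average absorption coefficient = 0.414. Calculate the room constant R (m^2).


Given values:
  S = 162.0 m^2, alpha = 0.414
Formula: R = S * alpha / (1 - alpha)
Numerator: 162.0 * 0.414 = 67.068
Denominator: 1 - 0.414 = 0.586
R = 67.068 / 0.586 = 114.45

114.45 m^2


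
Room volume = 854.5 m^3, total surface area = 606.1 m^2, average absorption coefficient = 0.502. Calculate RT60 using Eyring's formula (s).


Given values:
  V = 854.5 m^3, S = 606.1 m^2, alpha = 0.502
Formula: RT60 = 0.161 * V / (-S * ln(1 - alpha))
Compute ln(1 - 0.502) = ln(0.498) = -0.697155
Denominator: -606.1 * -0.697155 = 422.5456
Numerator: 0.161 * 854.5 = 137.5745
RT60 = 137.5745 / 422.5456 = 0.326

0.326 s


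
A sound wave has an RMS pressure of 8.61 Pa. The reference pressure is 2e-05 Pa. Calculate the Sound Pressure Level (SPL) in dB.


Given values:
  p = 8.61 Pa
  p_ref = 2e-05 Pa
Formula: SPL = 20 * log10(p / p_ref)
Compute ratio: p / p_ref = 8.61 / 2e-05 = 430500
Compute log10: log10(430500) = 5.633973
Multiply: SPL = 20 * 5.633973 = 112.68

112.68 dB


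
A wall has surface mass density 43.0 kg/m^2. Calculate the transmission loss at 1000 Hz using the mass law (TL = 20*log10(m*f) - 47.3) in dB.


Given values:
  m = 43.0 kg/m^2, f = 1000 Hz
Formula: TL = 20 * log10(m * f) - 47.3
Compute m * f = 43.0 * 1000 = 43000.0
Compute log10(43000.0) = 4.633468
Compute 20 * 4.633468 = 92.6694
TL = 92.6694 - 47.3 = 45.37

45.37 dB


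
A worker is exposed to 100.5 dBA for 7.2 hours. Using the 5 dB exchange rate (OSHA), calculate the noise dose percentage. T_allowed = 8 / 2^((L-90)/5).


Given values:
  L = 100.5 dBA, T = 7.2 hours
Formula: T_allowed = 8 / 2^((L - 90) / 5)
Compute exponent: (100.5 - 90) / 5 = 2.1
Compute 2^(2.1) = 4.287094
T_allowed = 8 / 4.287094 = 1.866066 hours
Dose = (T / T_allowed) * 100
Dose = (7.2 / 1.866066) * 100 = 385.84

385.84 %


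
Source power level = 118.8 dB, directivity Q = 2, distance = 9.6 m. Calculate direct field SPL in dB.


Given values:
  Lw = 118.8 dB, Q = 2, r = 9.6 m
Formula: SPL = Lw + 10 * log10(Q / (4 * pi * r^2))
Compute 4 * pi * r^2 = 4 * pi * 9.6^2 = 1158.1167
Compute Q / denom = 2 / 1158.1167 = 0.00172694
Compute 10 * log10(0.00172694) = -27.6272
SPL = 118.8 + (-27.6272) = 91.17

91.17 dB


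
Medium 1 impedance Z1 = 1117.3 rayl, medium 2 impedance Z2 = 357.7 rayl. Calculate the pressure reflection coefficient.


Given values:
  Z1 = 1117.3 rayl, Z2 = 357.7 rayl
Formula: R = (Z2 - Z1) / (Z2 + Z1)
Numerator: Z2 - Z1 = 357.7 - 1117.3 = -759.6
Denominator: Z2 + Z1 = 357.7 + 1117.3 = 1475.0
R = -759.6 / 1475.0 = -0.515

-0.515


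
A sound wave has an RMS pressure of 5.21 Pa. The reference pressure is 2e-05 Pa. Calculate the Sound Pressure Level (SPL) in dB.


Given values:
  p = 5.21 Pa
  p_ref = 2e-05 Pa
Formula: SPL = 20 * log10(p / p_ref)
Compute ratio: p / p_ref = 5.21 / 2e-05 = 260500
Compute log10: log10(260500) = 5.415808
Multiply: SPL = 20 * 5.415808 = 108.32

108.32 dB


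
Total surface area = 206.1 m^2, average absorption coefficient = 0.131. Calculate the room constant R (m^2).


Given values:
  S = 206.1 m^2, alpha = 0.131
Formula: R = S * alpha / (1 - alpha)
Numerator: 206.1 * 0.131 = 26.9991
Denominator: 1 - 0.131 = 0.869
R = 26.9991 / 0.869 = 31.07

31.07 m^2


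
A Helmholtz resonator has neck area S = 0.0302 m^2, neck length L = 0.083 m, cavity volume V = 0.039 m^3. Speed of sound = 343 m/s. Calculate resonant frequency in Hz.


Given values:
  S = 0.0302 m^2, L = 0.083 m, V = 0.039 m^3, c = 343 m/s
Formula: f = (c / (2*pi)) * sqrt(S / (V * L))
Compute V * L = 0.039 * 0.083 = 0.003237
Compute S / (V * L) = 0.0302 / 0.003237 = 9.3296
Compute sqrt(9.3296) = 3.054439
Compute c / (2*pi) = 343 / 6.283185 = 54.590148
f = 54.590148 * 3.054439 = 166.74

166.74 Hz


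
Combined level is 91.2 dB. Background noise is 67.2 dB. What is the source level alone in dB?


Given values:
  L_total = 91.2 dB, L_bg = 67.2 dB
Formula: L_source = 10 * log10(10^(L_total/10) - 10^(L_bg/10))
Convert to linear:
  10^(91.2/10) = 1318256738.5564
  10^(67.2/10) = 5248074.6025
Difference: 1318256738.5564 - 5248074.6025 = 1313008663.9539
L_source = 10 * log10(1313008663.9539) = 91.18

91.18 dB


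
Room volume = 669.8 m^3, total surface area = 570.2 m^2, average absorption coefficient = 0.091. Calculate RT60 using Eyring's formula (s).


Given values:
  V = 669.8 m^3, S = 570.2 m^2, alpha = 0.091
Formula: RT60 = 0.161 * V / (-S * ln(1 - alpha))
Compute ln(1 - 0.091) = ln(0.909) = -0.09541
Denominator: -570.2 * -0.09541 = 54.4028
Numerator: 0.161 * 669.8 = 107.8378
RT60 = 107.8378 / 54.4028 = 1.982

1.982 s


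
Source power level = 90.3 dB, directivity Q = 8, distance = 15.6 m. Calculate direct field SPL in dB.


Given values:
  Lw = 90.3 dB, Q = 8, r = 15.6 m
Formula: SPL = Lw + 10 * log10(Q / (4 * pi * r^2))
Compute 4 * pi * r^2 = 4 * pi * 15.6^2 = 3058.152
Compute Q / denom = 8 / 3058.152 = 0.00261596
Compute 10 * log10(0.00261596) = -25.8237
SPL = 90.3 + (-25.8237) = 64.48

64.48 dB


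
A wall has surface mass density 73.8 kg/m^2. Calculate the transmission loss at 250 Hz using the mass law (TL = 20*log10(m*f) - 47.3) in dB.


Given values:
  m = 73.8 kg/m^2, f = 250 Hz
Formula: TL = 20 * log10(m * f) - 47.3
Compute m * f = 73.8 * 250 = 18450.0
Compute log10(18450.0) = 4.265996
Compute 20 * 4.265996 = 85.3199
TL = 85.3199 - 47.3 = 38.02

38.02 dB


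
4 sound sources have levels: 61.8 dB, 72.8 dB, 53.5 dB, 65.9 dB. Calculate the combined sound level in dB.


Formula: L_total = 10 * log10( sum(10^(Li/10)) )
  Source 1: 10^(61.8/10) = 1513561.2484
  Source 2: 10^(72.8/10) = 19054607.1796
  Source 3: 10^(53.5/10) = 223872.1139
  Source 4: 10^(65.9/10) = 3890451.4499
Sum of linear values = 24682491.9918
L_total = 10 * log10(24682491.9918) = 73.92

73.92 dB


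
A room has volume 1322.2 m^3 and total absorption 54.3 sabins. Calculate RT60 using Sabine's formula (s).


Given values:
  V = 1322.2 m^3
  A = 54.3 sabins
Formula: RT60 = 0.161 * V / A
Numerator: 0.161 * 1322.2 = 212.8742
RT60 = 212.8742 / 54.3 = 3.92

3.92 s


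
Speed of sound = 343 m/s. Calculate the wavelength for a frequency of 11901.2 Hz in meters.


Given values:
  c = 343 m/s, f = 11901.2 Hz
Formula: lambda = c / f
lambda = 343 / 11901.2
lambda = 0.0288

0.0288 m


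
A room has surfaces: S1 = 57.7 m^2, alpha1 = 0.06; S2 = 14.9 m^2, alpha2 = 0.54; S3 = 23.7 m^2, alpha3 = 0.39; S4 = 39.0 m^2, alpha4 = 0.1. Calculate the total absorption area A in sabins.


Given surfaces:
  Surface 1: 57.7 * 0.06 = 3.462
  Surface 2: 14.9 * 0.54 = 8.046
  Surface 3: 23.7 * 0.39 = 9.243
  Surface 4: 39.0 * 0.1 = 3.9
Formula: A = sum(Si * alpha_i)
A = 3.462 + 8.046 + 9.243 + 3.9
A = 24.65

24.65 sabins


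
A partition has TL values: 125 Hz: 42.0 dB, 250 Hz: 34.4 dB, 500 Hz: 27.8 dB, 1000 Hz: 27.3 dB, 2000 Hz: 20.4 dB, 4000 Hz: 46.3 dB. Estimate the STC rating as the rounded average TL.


Given TL values at each frequency:
  125 Hz: 42.0 dB
  250 Hz: 34.4 dB
  500 Hz: 27.8 dB
  1000 Hz: 27.3 dB
  2000 Hz: 20.4 dB
  4000 Hz: 46.3 dB
Formula: STC ~ round(average of TL values)
Sum = 42.0 + 34.4 + 27.8 + 27.3 + 20.4 + 46.3 = 198.2
Average = 198.2 / 6 = 33.03
Rounded: 33

33


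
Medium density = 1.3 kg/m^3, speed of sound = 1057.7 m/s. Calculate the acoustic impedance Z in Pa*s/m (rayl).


Given values:
  rho = 1.3 kg/m^3
  c = 1057.7 m/s
Formula: Z = rho * c
Z = 1.3 * 1057.7
Z = 1375.01

1375.01 rayl
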